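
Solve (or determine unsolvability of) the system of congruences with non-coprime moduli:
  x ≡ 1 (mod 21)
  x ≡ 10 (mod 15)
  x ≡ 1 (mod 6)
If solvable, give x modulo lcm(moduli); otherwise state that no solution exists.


Moduli 21, 15, 6 are not pairwise coprime, so CRT works modulo lcm(m_i) when all pairwise compatibility conditions hold.
Pairwise compatibility: gcd(m_i, m_j) must divide a_i - a_j for every pair.
Merge one congruence at a time:
  Start: x ≡ 1 (mod 21).
  Combine with x ≡ 10 (mod 15): gcd(21, 15) = 3; 10 - 1 = 9, which IS divisible by 3, so compatible.
    Write x = 1 + 21·t and substitute into x ≡ 10 (mod 15): 21·t ≡ 10 − 1 = 9 (mod 15).
    Divide the congruence (and modulus) by g = 3: 7·t ≡ 3 (mod 5).
    Reduce coefficients mod 5: 2·t ≡ 3 (mod 5).
    The inverse of 2 mod 5 is 3 (since 2·3 = 6 = 1·5 + 1), so t ≡ 3·3 = 9 ≡ 4 (mod 5).
    Then x = 1 + 21·4 = 85, valid modulo lcm(21, 15) = 105: x ≡ 85 (mod 105).
  Combine with x ≡ 1 (mod 6): gcd(105, 6) = 3; 1 - 85 = -84, which IS divisible by 3, so compatible.
    Write x = 85 + 105·t and substitute into x ≡ 1 (mod 6): 105·t ≡ 1 − 85 = -84 (mod 6).
    Divide the congruence (and modulus) by g = 3: 35·t ≡ -28 (mod 2).
    Reduce coefficients mod 2: 1·t ≡ 0 (mod 2).
    So t ≡ 0 (mod 2).
    Then x = 85 + 105·0 = 85, valid modulo lcm(105, 6) = 210: x ≡ 85 (mod 210).
Verify: 85 mod 21 = 1, 85 mod 15 = 10, 85 mod 6 = 1.

x ≡ 85 (mod 210).


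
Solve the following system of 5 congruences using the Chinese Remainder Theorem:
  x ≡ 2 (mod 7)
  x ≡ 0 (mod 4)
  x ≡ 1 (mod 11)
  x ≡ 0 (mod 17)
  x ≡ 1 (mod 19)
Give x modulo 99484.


Product of moduli M = 7 · 4 · 11 · 17 · 19 = 99484.
Merge one congruence at a time:
  Start: x ≡ 2 (mod 7).
  Combine with x ≡ 0 (mod 4); new modulus lcm = 28.
    Write x = 2 + 7·t and substitute into x ≡ 0 (mod 4): 7·t ≡ 0 − 2 = -2 (mod 4).
    Reduce coefficients mod 4: 3·t ≡ 2 (mod 4).
    The inverse of 3 mod 4 is 3 (since 3·3 = 9 = 2·4 + 1), so t ≡ 3·2 = 6 ≡ 2 (mod 4).
    Then x = 2 + 7·2 = 16, valid modulo lcm(7, 4) = 28: x ≡ 16 (mod 28).
  Combine with x ≡ 1 (mod 11); new modulus lcm = 308.
    Write x = 16 + 28·t and substitute into x ≡ 1 (mod 11): 28·t ≡ 1 − 16 = -15 (mod 11).
    Reduce coefficients mod 11: 6·t ≡ 7 (mod 11).
    The inverse of 6 mod 11 is 2 (since 6·2 = 12 = 1·11 + 1), so t ≡ 2·7 = 14 ≡ 3 (mod 11).
    Then x = 16 + 28·3 = 100, valid modulo lcm(28, 11) = 308: x ≡ 100 (mod 308).
  Combine with x ≡ 0 (mod 17); new modulus lcm = 5236.
    Write x = 100 + 308·t and substitute into x ≡ 0 (mod 17): 308·t ≡ 0 − 100 = -100 (mod 17).
    Reduce coefficients mod 17: 2·t ≡ 2 (mod 17).
    The inverse of 2 mod 17 is 9 (since 2·9 = 18 = 1·17 + 1), so t ≡ 9·2 = 18 ≡ 1 (mod 17).
    Then x = 100 + 308·1 = 408, valid modulo lcm(308, 17) = 5236: x ≡ 408 (mod 5236).
  Combine with x ≡ 1 (mod 19); new modulus lcm = 99484.
    Write x = 408 + 5236·t and substitute into x ≡ 1 (mod 19): 5236·t ≡ 1 − 408 = -407 (mod 19).
    Reduce coefficients mod 19: 11·t ≡ 11 (mod 19).
    The inverse of 11 mod 19 is 7 (since 11·7 = 77 = 4·19 + 1), so t ≡ 7·11 = 77 ≡ 1 (mod 19).
    Then x = 408 + 5236·1 = 5644, valid modulo lcm(5236, 19) = 99484: x ≡ 5644 (mod 99484).
Verify against each original: 5644 mod 7 = 2, 5644 mod 4 = 0, 5644 mod 11 = 1, 5644 mod 17 = 0, 5644 mod 19 = 1.

x ≡ 5644 (mod 99484).


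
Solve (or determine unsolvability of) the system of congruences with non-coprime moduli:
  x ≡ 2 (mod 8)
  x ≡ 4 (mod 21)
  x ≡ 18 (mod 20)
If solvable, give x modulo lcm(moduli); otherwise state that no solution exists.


Moduli 8, 21, 20 are not pairwise coprime, so CRT works modulo lcm(m_i) when all pairwise compatibility conditions hold.
Pairwise compatibility: gcd(m_i, m_j) must divide a_i - a_j for every pair.
Merge one congruence at a time:
  Start: x ≡ 2 (mod 8).
  Combine with x ≡ 4 (mod 21): gcd(8, 21) = 1; 4 - 2 = 2, which IS divisible by 1, so compatible.
    Write x = 2 + 8·t and substitute into x ≡ 4 (mod 21): 8·t ≡ 4 − 2 = 2 (mod 21).
    The inverse of 8 mod 21 is 8 (since 8·8 = 64 = 3·21 + 1), so t ≡ 8·2 = 16 ≡ 16 (mod 21).
    Then x = 2 + 8·16 = 130, valid modulo lcm(8, 21) = 168: x ≡ 130 (mod 168).
  Combine with x ≡ 18 (mod 20): gcd(168, 20) = 4; 18 - 130 = -112, which IS divisible by 4, so compatible.
    Write x = 130 + 168·t and substitute into x ≡ 18 (mod 20): 168·t ≡ 18 − 130 = -112 (mod 20).
    Divide the congruence (and modulus) by g = 4: 42·t ≡ -28 (mod 5).
    Reduce coefficients mod 5: 2·t ≡ 2 (mod 5).
    The inverse of 2 mod 5 is 3 (since 2·3 = 6 = 1·5 + 1), so t ≡ 3·2 = 6 ≡ 1 (mod 5).
    Then x = 130 + 168·1 = 298, valid modulo lcm(168, 20) = 840: x ≡ 298 (mod 840).
Verify: 298 mod 8 = 2, 298 mod 21 = 4, 298 mod 20 = 18.

x ≡ 298 (mod 840).


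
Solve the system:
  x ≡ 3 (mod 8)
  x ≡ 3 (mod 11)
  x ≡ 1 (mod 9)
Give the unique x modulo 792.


Moduli 8, 11, 9 are pairwise coprime; by CRT there is a unique solution modulo M = 8 · 11 · 9 = 792.
Solve pairwise, accumulating the modulus:
  Start with x ≡ 3 (mod 8).
  Combine with x ≡ 3 (mod 11): since gcd(8, 11) = 1, we get a unique residue mod 88.
    Write x = 3 + 8·t and substitute into x ≡ 3 (mod 11): 8·t ≡ 3 − 3 = 0 (mod 11).
    The inverse of 8 mod 11 is 7 (since 8·7 = 56 = 5·11 + 1), so t ≡ 7·0 = 0 ≡ 0 (mod 11).
    Then x = 3 + 8·0 = 3, valid modulo lcm(8, 11) = 88: x ≡ 3 (mod 88).
  Combine with x ≡ 1 (mod 9): since gcd(88, 9) = 1, we get a unique residue mod 792.
    Write x = 3 + 88·t and substitute into x ≡ 1 (mod 9): 88·t ≡ 1 − 3 = -2 (mod 9).
    Reduce coefficients mod 9: 7·t ≡ 7 (mod 9).
    The inverse of 7 mod 9 is 4 (since 7·4 = 28 = 3·9 + 1), so t ≡ 4·7 = 28 ≡ 1 (mod 9).
    Then x = 3 + 88·1 = 91, valid modulo lcm(88, 9) = 792: x ≡ 91 (mod 792).
Verify: 91 mod 8 = 3 ✓, 91 mod 11 = 3 ✓, 91 mod 9 = 1 ✓.

x ≡ 91 (mod 792).


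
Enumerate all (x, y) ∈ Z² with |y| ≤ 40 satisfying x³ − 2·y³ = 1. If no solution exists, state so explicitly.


The equation is x³ - 2y³ = 1. For fixed y, x³ = 2·y³ + 1, so a solution requires the RHS to be a perfect cube.
Strategy: iterate y from -40 to 40, compute RHS = 2·y³ + 1, and check whether it is a (positive or negative) perfect cube.
Check small values of y:
  y = 0: RHS = 1 = (1)³ ⇒ x = 1 works.
  y = 1: RHS = 3 is not a perfect cube.
  y = -1: RHS = -1 = (-1)³ ⇒ x = -1 works.
  y = 2: RHS = 17 is not a perfect cube.
  y = -2: RHS = -15 is not a perfect cube.
  y = 3: RHS = 55 is not a perfect cube.
  y = -3: RHS = -53 is not a perfect cube.
Continuing the search up to |y| = 40 finds no further solutions beyond those listed.
Collected solutions: (1, 0), (-1, -1).

Solutions (with |y| ≤ 40): (1, 0), (-1, -1).


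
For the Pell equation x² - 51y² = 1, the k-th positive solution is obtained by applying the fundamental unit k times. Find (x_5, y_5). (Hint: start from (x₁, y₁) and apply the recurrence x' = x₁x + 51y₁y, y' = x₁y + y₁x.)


Step 1: Find the fundamental solution (x₁, y₁) of x² - 51y² = 1.
  Expand √51 as a continued fraction. a₀ = ⌊√51⌋ = 7; iterate m_{k+1} = d_k·a_k − m_k, d_{k+1} = (51 − m_{k+1}²)/d_k, a_{k+1} = ⌊(a₀ + m_{k+1})/d_{k+1}⌋ (starting m₀ = 0, d₀ = 1), with convergents p_k = a_k·p_{k-1} + p_{k-2}, q_k = a_k·q_{k-1} + q_{k-2} (p₋₁ = 1, q₋₁ = 0):
  k = 0: a₀ = 7; p₀/q₀ = 7/1; p₀² − 51·q₀² = 49 − 51 = -2.
  k = 1: m = 7, d = 2, a = ⌊(7 + 7)/2⌋ = 7; p/q = (7·7 + 1)/(7·1 + 0) = 50/7; p² − 51·q² = 2500 − 2499 = 1.
  The first convergent with p² − 51·q² = 1 gives the fundamental solution (x₁, y₁) = (50, 7).
Step 2: Apply the recurrence (x_{n+1}, y_{n+1}) = (x₁x_n + 51y₁y_n, x₁y_n + y₁x_n) repeatedly.
  From (x_1, y_1) = (50, 7): x_2 = 50·50 + 51·7·7 = 4999; y_2 = 50·7 + 7·50 = 700.
  From (x_2, y_2) = (4999, 700): x_3 = 50·4999 + 51·7·700 = 499850; y_3 = 50·700 + 7·4999 = 69993.
  From (x_3, y_3) = (499850, 69993): x_4 = 50·499850 + 51·7·69993 = 49980001; y_4 = 50·69993 + 7·499850 = 6998600.
  From (x_4, y_4) = (49980001, 6998600): x_5 = 50·49980001 + 51·7·6998600 = 4997500250; y_5 = 50·6998600 + 7·49980001 = 699790007.
Step 3: Verify x_5² - 51·y_5² = 24975008748750062500 - 24975008748750062499 = 1 (should be 1). ✓

(x_1, y_1) = (50, 7); (x_5, y_5) = (4997500250, 699790007).


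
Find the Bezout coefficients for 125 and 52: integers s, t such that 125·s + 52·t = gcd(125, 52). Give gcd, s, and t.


Euclidean algorithm on (125, 52) — divide until remainder is 0:
  125 = 2 · 52 + 21
  52 = 2 · 21 + 10
  21 = 2 · 10 + 1
  10 = 10 · 1 + 0
gcd(125, 52) = 1.
Track Bezout coefficients alongside the remainders: start with r₀ = 125 = a·1 + b·0 (s = 1, t = 0) and r₁ = 52 = a·0 + b·1 (s = 0, t = 1); each new remainder r_{k+1} = r_{k-1} − q_k·r_k inherits s_{k+1} = s_{k-1} − q_k·s_k, t_{k+1} = t_{k-1} − q_k·t_k, so r_k = a·s_k + b·t_k at every step:
  q = 2: r = 21, s = 1 − 2·0 = 1, t = 0 − 2·1 = -2  (check: 125·1 + 52·(-2) = 21)
  q = 2: r = 10, s = 0 − 2·1 = -2, t = 1 − 2·(-2) = 5  (check: 125·(-2) + 52·5 = 10)
  q = 2: r = 1, s = 1 − 2·(-2) = 5, t = -2 − 2·5 = -12  (check: 125·5 + 52·(-12) = 1)
The row with r = 1 (the gcd) gives the Bezout coefficients s = 5, t = -12.
Result: 125 · (5) + 52 · (-12) = 1.

gcd(125, 52) = 1; s = 5, t = -12 (check: 125·5 + 52·(-12) = 1).


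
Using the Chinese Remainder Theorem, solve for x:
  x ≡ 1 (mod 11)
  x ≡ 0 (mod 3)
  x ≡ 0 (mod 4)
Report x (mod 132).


Moduli 11, 3, 4 are pairwise coprime; by CRT there is a unique solution modulo M = 11 · 3 · 4 = 132.
Solve pairwise, accumulating the modulus:
  Start with x ≡ 1 (mod 11).
  Combine with x ≡ 0 (mod 3): since gcd(11, 3) = 1, we get a unique residue mod 33.
    Write x = 1 + 11·t and substitute into x ≡ 0 (mod 3): 11·t ≡ 0 − 1 = -1 (mod 3).
    Reduce coefficients mod 3: 2·t ≡ 2 (mod 3).
    The inverse of 2 mod 3 is 2 (since 2·2 = 4 = 1·3 + 1), so t ≡ 2·2 = 4 ≡ 1 (mod 3).
    Then x = 1 + 11·1 = 12, valid modulo lcm(11, 3) = 33: x ≡ 12 (mod 33).
  Combine with x ≡ 0 (mod 4): since gcd(33, 4) = 1, we get a unique residue mod 132.
    Write x = 12 + 33·t and substitute into x ≡ 0 (mod 4): 33·t ≡ 0 − 12 = -12 (mod 4).
    Reduce coefficients mod 4: 1·t ≡ 0 (mod 4).
    So t ≡ 0 (mod 4).
    Then x = 12 + 33·0 = 12, valid modulo lcm(33, 4) = 132: x ≡ 12 (mod 132).
Verify: 12 mod 11 = 1 ✓, 12 mod 3 = 0 ✓, 12 mod 4 = 0 ✓.

x ≡ 12 (mod 132).


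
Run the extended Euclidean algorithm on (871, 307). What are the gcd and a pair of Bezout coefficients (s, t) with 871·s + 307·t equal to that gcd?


Euclidean algorithm on (871, 307) — divide until remainder is 0:
  871 = 2 · 307 + 257
  307 = 1 · 257 + 50
  257 = 5 · 50 + 7
  50 = 7 · 7 + 1
  7 = 7 · 1 + 0
gcd(871, 307) = 1.
Track Bezout coefficients alongside the remainders: start with r₀ = 871 = a·1 + b·0 (s = 1, t = 0) and r₁ = 307 = a·0 + b·1 (s = 0, t = 1); each new remainder r_{k+1} = r_{k-1} − q_k·r_k inherits s_{k+1} = s_{k-1} − q_k·s_k, t_{k+1} = t_{k-1} − q_k·t_k, so r_k = a·s_k + b·t_k at every step:
  q = 2: r = 257, s = 1 − 2·0 = 1, t = 0 − 2·1 = -2  (check: 871·1 + 307·(-2) = 257)
  q = 1: r = 50, s = 0 − 1·1 = -1, t = 1 − 1·(-2) = 3  (check: 871·(-1) + 307·3 = 50)
  q = 5: r = 7, s = 1 − 5·(-1) = 6, t = -2 − 5·3 = -17  (check: 871·6 + 307·(-17) = 7)
  q = 7: r = 1, s = -1 − 7·6 = -43, t = 3 − 7·(-17) = 122  (check: 871·(-43) + 307·122 = 1)
The row with r = 1 (the gcd) gives the Bezout coefficients s = -43, t = 122.
Result: 871 · (-43) + 307 · (122) = 1.

gcd(871, 307) = 1; s = -43, t = 122 (check: 871·(-43) + 307·122 = 1).


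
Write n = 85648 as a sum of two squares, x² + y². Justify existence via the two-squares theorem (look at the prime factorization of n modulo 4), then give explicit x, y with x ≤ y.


Step 1: Factor n = 85648 = 2^4 · 53 · 101.
Step 2: Check the mod-4 condition on each prime factor: 2 = 2 (special); 53 ≡ 1 (mod 4), exponent 1; 101 ≡ 1 (mod 4), exponent 1.
All primes ≡ 3 (mod 4) appear to even exponent (or don't appear), so by the two-squares theorem n IS expressible as a sum of two squares.
Step 3: Build a representation. Group n = k² · m with k = 4 and m = 53 · 101 = 5353 (a product of primes ≡ 1 (mod 4)); a representation of m scales to one of n via (k·x)² + (k·y)² = k²(x² + y²). Each prime p ≡ 1 (mod 4) is itself a sum of two squares; find a² by testing p − a² for a perfect square:
  53: 53 − 1² = 52, 53 − 2² = 49 = 7² ⇒ 53 = 2² + 7².
  101: 101 − 1² = 100 = 10² ⇒ 101 = 1² + 10².
  Combine using the Brahmagupta–Fibonacci identity (a² + b²)(c² + d²) = (ac − bd)² + (ad + bc)² = (ac + bd)² + (ad − bc)²:
  53 · 101 = 5353: from (2² + 7²)(1² + 10²), take (2·1 − 7·10, 2·10 + 7·1) = (2 − 70, 20 + 7) = (-68, 27); dropping signs (only squares matter) gives (68, 27); check 68² + 27² = 4624 + 729 = 5353 ✓.
  Scale by k = 4: (4·68, 4·27) = (272, 108).
Step 4: Order so x ≤ y and verify: 108² + 272² = 11664 + 73984 = 85648 = n. ✓

n = 85648 = 108² + 272² (one valid representation with x ≤ y).


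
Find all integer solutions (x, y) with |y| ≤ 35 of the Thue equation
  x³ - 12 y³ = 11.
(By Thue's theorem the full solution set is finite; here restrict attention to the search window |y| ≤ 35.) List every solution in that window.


The equation is x³ - 12y³ = 11. For fixed y, x³ = 12·y³ + 11, so a solution requires the RHS to be a perfect cube.
Strategy: iterate y from -35 to 35, compute RHS = 12·y³ + 11, and check whether it is a (positive or negative) perfect cube.
Check small values of y:
  y = 0: RHS = 11 is not a perfect cube.
  y = 1: RHS = 23 is not a perfect cube.
  y = -1: RHS = -1 = (-1)³ ⇒ x = -1 works.
  y = 2: RHS = 107 is not a perfect cube.
  y = -2: RHS = -85 is not a perfect cube.
  y = 3: RHS = 335 is not a perfect cube.
  y = -3: RHS = -313 is not a perfect cube.
Continuing the search up to |y| = 35 finds no further solutions beyond those listed.
Collected solutions: (-1, -1).

Solutions (with |y| ≤ 35): (-1, -1).


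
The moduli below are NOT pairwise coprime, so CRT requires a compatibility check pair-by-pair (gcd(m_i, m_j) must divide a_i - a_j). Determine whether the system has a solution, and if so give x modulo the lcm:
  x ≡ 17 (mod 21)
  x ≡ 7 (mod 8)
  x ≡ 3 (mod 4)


Moduli 21, 8, 4 are not pairwise coprime, so CRT works modulo lcm(m_i) when all pairwise compatibility conditions hold.
Pairwise compatibility: gcd(m_i, m_j) must divide a_i - a_j for every pair.
Merge one congruence at a time:
  Start: x ≡ 17 (mod 21).
  Combine with x ≡ 7 (mod 8): gcd(21, 8) = 1; 7 - 17 = -10, which IS divisible by 1, so compatible.
    Write x = 17 + 21·t and substitute into x ≡ 7 (mod 8): 21·t ≡ 7 − 17 = -10 (mod 8).
    Reduce coefficients mod 8: 5·t ≡ 6 (mod 8).
    The inverse of 5 mod 8 is 5 (since 5·5 = 25 = 3·8 + 1), so t ≡ 5·6 = 30 ≡ 6 (mod 8).
    Then x = 17 + 21·6 = 143, valid modulo lcm(21, 8) = 168: x ≡ 143 (mod 168).
  Combine with x ≡ 3 (mod 4): gcd(168, 4) = 4; 3 - 143 = -140, which IS divisible by 4, so compatible.
    Write x = 143 + 168·t and substitute into x ≡ 3 (mod 4): 168·t ≡ 3 − 143 = -140 (mod 4).
    Divide the congruence (and modulus) by g = 4: 42·t ≡ -35 (mod 1).
    Modulo 1 every t works; take t = 0.
    Then x = 143 + 168·0 = 143, valid modulo lcm(168, 4) = 168: x ≡ 143 (mod 168).
Verify: 143 mod 21 = 17, 143 mod 8 = 7, 143 mod 4 = 3.

x ≡ 143 (mod 168).


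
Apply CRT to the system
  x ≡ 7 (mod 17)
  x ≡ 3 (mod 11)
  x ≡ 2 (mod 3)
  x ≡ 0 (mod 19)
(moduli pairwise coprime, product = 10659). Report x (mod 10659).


Product of moduli M = 17 · 11 · 3 · 19 = 10659.
Merge one congruence at a time:
  Start: x ≡ 7 (mod 17).
  Combine with x ≡ 3 (mod 11); new modulus lcm = 187.
    Write x = 7 + 17·t and substitute into x ≡ 3 (mod 11): 17·t ≡ 3 − 7 = -4 (mod 11).
    Reduce coefficients mod 11: 6·t ≡ 7 (mod 11).
    The inverse of 6 mod 11 is 2 (since 6·2 = 12 = 1·11 + 1), so t ≡ 2·7 = 14 ≡ 3 (mod 11).
    Then x = 7 + 17·3 = 58, valid modulo lcm(17, 11) = 187: x ≡ 58 (mod 187).
  Combine with x ≡ 2 (mod 3); new modulus lcm = 561.
    Write x = 58 + 187·t and substitute into x ≡ 2 (mod 3): 187·t ≡ 2 − 58 = -56 (mod 3).
    Reduce coefficients mod 3: 1·t ≡ 1 (mod 3).
    So t ≡ 1 (mod 3).
    Then x = 58 + 187·1 = 245, valid modulo lcm(187, 3) = 561: x ≡ 245 (mod 561).
  Combine with x ≡ 0 (mod 19); new modulus lcm = 10659.
    Write x = 245 + 561·t and substitute into x ≡ 0 (mod 19): 561·t ≡ 0 − 245 = -245 (mod 19).
    Reduce coefficients mod 19: 10·t ≡ 2 (mod 19).
    The inverse of 10 mod 19 is 2 (since 10·2 = 20 = 1·19 + 1), so t ≡ 2·2 = 4 ≡ 4 (mod 19).
    Then x = 245 + 561·4 = 2489, valid modulo lcm(561, 19) = 10659: x ≡ 2489 (mod 10659).
Verify against each original: 2489 mod 17 = 7, 2489 mod 11 = 3, 2489 mod 3 = 2, 2489 mod 19 = 0.

x ≡ 2489 (mod 10659).


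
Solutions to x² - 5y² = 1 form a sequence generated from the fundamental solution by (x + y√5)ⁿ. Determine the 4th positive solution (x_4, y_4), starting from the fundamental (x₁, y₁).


Step 1: Find the fundamental solution (x₁, y₁) of x² - 5y² = 1.
  Expand √5 as a continued fraction. a₀ = ⌊√5⌋ = 2; iterate m_{k+1} = d_k·a_k − m_k, d_{k+1} = (5 − m_{k+1}²)/d_k, a_{k+1} = ⌊(a₀ + m_{k+1})/d_{k+1}⌋ (starting m₀ = 0, d₀ = 1), with convergents p_k = a_k·p_{k-1} + p_{k-2}, q_k = a_k·q_{k-1} + q_{k-2} (p₋₁ = 1, q₋₁ = 0):
  k = 0: a₀ = 2; p₀/q₀ = 2/1; p₀² − 5·q₀² = 4 − 5 = -1.
  k = 1: m = 2, d = 1, a = ⌊(2 + 2)/1⌋ = 4; p/q = (4·2 + 1)/(4·1 + 0) = 9/4; p² − 5·q² = 81 − 80 = 1.
  The first convergent with p² − 5·q² = 1 gives the fundamental solution (x₁, y₁) = (9, 4).
Step 2: Apply the recurrence (x_{n+1}, y_{n+1}) = (x₁x_n + 5y₁y_n, x₁y_n + y₁x_n) repeatedly.
  From (x_1, y_1) = (9, 4): x_2 = 9·9 + 5·4·4 = 161; y_2 = 9·4 + 4·9 = 72.
  From (x_2, y_2) = (161, 72): x_3 = 9·161 + 5·4·72 = 2889; y_3 = 9·72 + 4·161 = 1292.
  From (x_3, y_3) = (2889, 1292): x_4 = 9·2889 + 5·4·1292 = 51841; y_4 = 9·1292 + 4·2889 = 23184.
Step 3: Verify x_4² - 5·y_4² = 2687489281 - 2687489280 = 1 (should be 1). ✓

(x_1, y_1) = (9, 4); (x_4, y_4) = (51841, 23184).


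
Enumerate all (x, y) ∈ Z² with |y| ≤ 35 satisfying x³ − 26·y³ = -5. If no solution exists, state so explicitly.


The equation is x³ - 26y³ = -5. For fixed y, x³ = 26·y³ − 5, so a solution requires the RHS to be a perfect cube.
Strategy: iterate y from -35 to 35, compute RHS = 26·y³ − 5, and check whether it is a (positive or negative) perfect cube.
Check small values of y:
  y = 0: RHS = -5 is not a perfect cube.
  y = 1: RHS = 21 is not a perfect cube.
  y = -1: RHS = -31 is not a perfect cube.
  y = 2: RHS = 203 is not a perfect cube.
  y = -2: RHS = -213 is not a perfect cube.
  y = 3: RHS = 697 is not a perfect cube.
  y = -3: RHS = -707 is not a perfect cube.
Continuing the search up to |y| = 35 finds no solutions either.
No (x, y) in the scanned range satisfies the equation.

No integer solutions with |y| ≤ 35.


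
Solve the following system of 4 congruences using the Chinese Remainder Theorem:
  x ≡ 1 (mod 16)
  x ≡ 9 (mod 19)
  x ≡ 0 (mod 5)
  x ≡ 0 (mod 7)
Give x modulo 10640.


Product of moduli M = 16 · 19 · 5 · 7 = 10640.
Merge one congruence at a time:
  Start: x ≡ 1 (mod 16).
  Combine with x ≡ 9 (mod 19); new modulus lcm = 304.
    Write x = 1 + 16·t and substitute into x ≡ 9 (mod 19): 16·t ≡ 9 − 1 = 8 (mod 19).
    The inverse of 16 mod 19 is 6 (since 16·6 = 96 = 5·19 + 1), so t ≡ 6·8 = 48 ≡ 10 (mod 19).
    Then x = 1 + 16·10 = 161, valid modulo lcm(16, 19) = 304: x ≡ 161 (mod 304).
  Combine with x ≡ 0 (mod 5); new modulus lcm = 1520.
    Write x = 161 + 304·t and substitute into x ≡ 0 (mod 5): 304·t ≡ 0 − 161 = -161 (mod 5).
    Reduce coefficients mod 5: 4·t ≡ 4 (mod 5).
    The inverse of 4 mod 5 is 4 (since 4·4 = 16 = 3·5 + 1), so t ≡ 4·4 = 16 ≡ 1 (mod 5).
    Then x = 161 + 304·1 = 465, valid modulo lcm(304, 5) = 1520: x ≡ 465 (mod 1520).
  Combine with x ≡ 0 (mod 7); new modulus lcm = 10640.
    Write x = 465 + 1520·t and substitute into x ≡ 0 (mod 7): 1520·t ≡ 0 − 465 = -465 (mod 7).
    Reduce coefficients mod 7: 1·t ≡ 4 (mod 7).
    So t ≡ 4 (mod 7).
    Then x = 465 + 1520·4 = 6545, valid modulo lcm(1520, 7) = 10640: x ≡ 6545 (mod 10640).
Verify against each original: 6545 mod 16 = 1, 6545 mod 19 = 9, 6545 mod 5 = 0, 6545 mod 7 = 0.

x ≡ 6545 (mod 10640).


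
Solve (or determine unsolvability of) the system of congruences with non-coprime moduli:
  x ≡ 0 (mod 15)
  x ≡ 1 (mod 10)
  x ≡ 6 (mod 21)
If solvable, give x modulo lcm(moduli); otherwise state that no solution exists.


Moduli 15, 10, 21 are not pairwise coprime, so CRT works modulo lcm(m_i) when all pairwise compatibility conditions hold.
Pairwise compatibility: gcd(m_i, m_j) must divide a_i - a_j for every pair.
Merge one congruence at a time:
  Start: x ≡ 0 (mod 15).
  Combine with x ≡ 1 (mod 10): gcd(15, 10) = 5, and 1 - 0 = 1 is NOT divisible by 5.
    ⇒ system is inconsistent (no integer solution).

No solution (the system is inconsistent).


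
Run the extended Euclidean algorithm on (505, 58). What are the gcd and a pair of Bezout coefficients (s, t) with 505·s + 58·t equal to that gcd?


Euclidean algorithm on (505, 58) — divide until remainder is 0:
  505 = 8 · 58 + 41
  58 = 1 · 41 + 17
  41 = 2 · 17 + 7
  17 = 2 · 7 + 3
  7 = 2 · 3 + 1
  3 = 3 · 1 + 0
gcd(505, 58) = 1.
Track Bezout coefficients alongside the remainders: start with r₀ = 505 = a·1 + b·0 (s = 1, t = 0) and r₁ = 58 = a·0 + b·1 (s = 0, t = 1); each new remainder r_{k+1} = r_{k-1} − q_k·r_k inherits s_{k+1} = s_{k-1} − q_k·s_k, t_{k+1} = t_{k-1} − q_k·t_k, so r_k = a·s_k + b·t_k at every step:
  q = 8: r = 41, s = 1 − 8·0 = 1, t = 0 − 8·1 = -8  (check: 505·1 + 58·(-8) = 41)
  q = 1: r = 17, s = 0 − 1·1 = -1, t = 1 − 1·(-8) = 9  (check: 505·(-1) + 58·9 = 17)
  q = 2: r = 7, s = 1 − 2·(-1) = 3, t = -8 − 2·9 = -26  (check: 505·3 + 58·(-26) = 7)
  q = 2: r = 3, s = -1 − 2·3 = -7, t = 9 − 2·(-26) = 61  (check: 505·(-7) + 58·61 = 3)
  q = 2: r = 1, s = 3 − 2·(-7) = 17, t = -26 − 2·61 = -148  (check: 505·17 + 58·(-148) = 1)
The row with r = 1 (the gcd) gives the Bezout coefficients s = 17, t = -148.
Result: 505 · (17) + 58 · (-148) = 1.

gcd(505, 58) = 1; s = 17, t = -148 (check: 505·17 + 58·(-148) = 1).


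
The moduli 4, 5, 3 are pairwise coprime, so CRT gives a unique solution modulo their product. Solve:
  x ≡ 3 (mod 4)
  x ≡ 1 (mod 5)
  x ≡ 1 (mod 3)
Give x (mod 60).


Moduli 4, 5, 3 are pairwise coprime; by CRT there is a unique solution modulo M = 4 · 5 · 3 = 60.
Solve pairwise, accumulating the modulus:
  Start with x ≡ 3 (mod 4).
  Combine with x ≡ 1 (mod 5): since gcd(4, 5) = 1, we get a unique residue mod 20.
    Write x = 3 + 4·t and substitute into x ≡ 1 (mod 5): 4·t ≡ 1 − 3 = -2 (mod 5).
    Reduce coefficients mod 5: 4·t ≡ 3 (mod 5).
    The inverse of 4 mod 5 is 4 (since 4·4 = 16 = 3·5 + 1), so t ≡ 4·3 = 12 ≡ 2 (mod 5).
    Then x = 3 + 4·2 = 11, valid modulo lcm(4, 5) = 20: x ≡ 11 (mod 20).
  Combine with x ≡ 1 (mod 3): since gcd(20, 3) = 1, we get a unique residue mod 60.
    Write x = 11 + 20·t and substitute into x ≡ 1 (mod 3): 20·t ≡ 1 − 11 = -10 (mod 3).
    Reduce coefficients mod 3: 2·t ≡ 2 (mod 3).
    The inverse of 2 mod 3 is 2 (since 2·2 = 4 = 1·3 + 1), so t ≡ 2·2 = 4 ≡ 1 (mod 3).
    Then x = 11 + 20·1 = 31, valid modulo lcm(20, 3) = 60: x ≡ 31 (mod 60).
Verify: 31 mod 4 = 3 ✓, 31 mod 5 = 1 ✓, 31 mod 3 = 1 ✓.

x ≡ 31 (mod 60).


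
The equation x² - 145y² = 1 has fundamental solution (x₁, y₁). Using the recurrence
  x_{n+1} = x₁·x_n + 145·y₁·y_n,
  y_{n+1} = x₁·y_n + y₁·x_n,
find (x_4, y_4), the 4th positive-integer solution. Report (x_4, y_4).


Step 1: Find the fundamental solution (x₁, y₁) of x² - 145y² = 1.
  Expand √145 as a continued fraction. a₀ = ⌊√145⌋ = 12; iterate m_{k+1} = d_k·a_k − m_k, d_{k+1} = (145 − m_{k+1}²)/d_k, a_{k+1} = ⌊(a₀ + m_{k+1})/d_{k+1}⌋ (starting m₀ = 0, d₀ = 1), with convergents p_k = a_k·p_{k-1} + p_{k-2}, q_k = a_k·q_{k-1} + q_{k-2} (p₋₁ = 1, q₋₁ = 0):
  k = 0: a₀ = 12; p₀/q₀ = 12/1; p₀² − 145·q₀² = 144 − 145 = -1.
  k = 1: m = 12, d = 1, a = ⌊(12 + 12)/1⌋ = 24; p/q = (24·12 + 1)/(24·1 + 0) = 289/24; p² − 145·q² = 83521 − 83520 = 1.
  The first convergent with p² − 145·q² = 1 gives the fundamental solution (x₁, y₁) = (289, 24).
Step 2: Apply the recurrence (x_{n+1}, y_{n+1}) = (x₁x_n + 145y₁y_n, x₁y_n + y₁x_n) repeatedly.
  From (x_1, y_1) = (289, 24): x_2 = 289·289 + 145·24·24 = 167041; y_2 = 289·24 + 24·289 = 13872.
  From (x_2, y_2) = (167041, 13872): x_3 = 289·167041 + 145·24·13872 = 96549409; y_3 = 289·13872 + 24·167041 = 8017992.
  From (x_3, y_3) = (96549409, 8017992): x_4 = 289·96549409 + 145·24·8017992 = 55805391361; y_4 = 289·8017992 + 24·96549409 = 4634385504.
Step 3: Verify x_4² - 145·y_4² = 3114241704954373432321 - 3114241704954373432320 = 1 (should be 1). ✓

(x_1, y_1) = (289, 24); (x_4, y_4) = (55805391361, 4634385504).


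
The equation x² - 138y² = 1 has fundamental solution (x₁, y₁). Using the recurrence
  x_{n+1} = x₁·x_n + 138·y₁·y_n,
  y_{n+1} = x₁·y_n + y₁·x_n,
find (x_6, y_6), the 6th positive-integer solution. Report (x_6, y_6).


Step 1: Find the fundamental solution (x₁, y₁) of x² - 138y² = 1.
  Expand √138 as a continued fraction. a₀ = ⌊√138⌋ = 11; iterate m_{k+1} = d_k·a_k − m_k, d_{k+1} = (138 − m_{k+1}²)/d_k, a_{k+1} = ⌊(a₀ + m_{k+1})/d_{k+1}⌋ (starting m₀ = 0, d₀ = 1), with convergents p_k = a_k·p_{k-1} + p_{k-2}, q_k = a_k·q_{k-1} + q_{k-2} (p₋₁ = 1, q₋₁ = 0):
  k = 0: a₀ = 11; p₀/q₀ = 11/1; p₀² − 138·q₀² = 121 − 138 = -17.
  k = 1: m = 11, d = 17, a = ⌊(11 + 11)/17⌋ = 1; p/q = (1·11 + 1)/(1·1 + 0) = 12/1; p² − 138·q² = 144 − 138 = 6.
  k = 2: m = 6, d = 6, a = ⌊(11 + 6)/6⌋ = 2; p/q = (2·12 + 11)/(2·1 + 1) = 35/3; p² − 138·q² = 1225 − 1242 = -17.
  k = 3: m = 6, d = 17, a = ⌊(11 + 6)/17⌋ = 1; p/q = (1·35 + 12)/(1·3 + 1) = 47/4; p² − 138·q² = 2209 − 2208 = 1.
  The first convergent with p² − 138·q² = 1 gives the fundamental solution (x₁, y₁) = (47, 4).
Step 2: Apply the recurrence (x_{n+1}, y_{n+1}) = (x₁x_n + 138y₁y_n, x₁y_n + y₁x_n) repeatedly.
  From (x_1, y_1) = (47, 4): x_2 = 47·47 + 138·4·4 = 4417; y_2 = 47·4 + 4·47 = 376.
  From (x_2, y_2) = (4417, 376): x_3 = 47·4417 + 138·4·376 = 415151; y_3 = 47·376 + 4·4417 = 35340.
  From (x_3, y_3) = (415151, 35340): x_4 = 47·415151 + 138·4·35340 = 39019777; y_4 = 47·35340 + 4·415151 = 3321584.
  From (x_4, y_4) = (39019777, 3321584): x_5 = 47·39019777 + 138·4·3321584 = 3667443887; y_5 = 47·3321584 + 4·39019777 = 312193556.
  From (x_5, y_5) = (3667443887, 312193556): x_6 = 47·3667443887 + 138·4·312193556 = 344700705601; y_6 = 47·312193556 + 4·3667443887 = 29342872680.
Step 3: Verify x_6² - 138·y_6² = 118818576441827272771201 - 118818576441827272771200 = 1 (should be 1). ✓

(x_1, y_1) = (47, 4); (x_6, y_6) = (344700705601, 29342872680).


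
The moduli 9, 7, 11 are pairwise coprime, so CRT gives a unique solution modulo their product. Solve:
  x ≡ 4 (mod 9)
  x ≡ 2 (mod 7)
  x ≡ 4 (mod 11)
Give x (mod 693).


Moduli 9, 7, 11 are pairwise coprime; by CRT there is a unique solution modulo M = 9 · 7 · 11 = 693.
Solve pairwise, accumulating the modulus:
  Start with x ≡ 4 (mod 9).
  Combine with x ≡ 2 (mod 7): since gcd(9, 7) = 1, we get a unique residue mod 63.
    Write x = 4 + 9·t and substitute into x ≡ 2 (mod 7): 9·t ≡ 2 − 4 = -2 (mod 7).
    Reduce coefficients mod 7: 2·t ≡ 5 (mod 7).
    The inverse of 2 mod 7 is 4 (since 2·4 = 8 = 1·7 + 1), so t ≡ 4·5 = 20 ≡ 6 (mod 7).
    Then x = 4 + 9·6 = 58, valid modulo lcm(9, 7) = 63: x ≡ 58 (mod 63).
  Combine with x ≡ 4 (mod 11): since gcd(63, 11) = 1, we get a unique residue mod 693.
    Write x = 58 + 63·t and substitute into x ≡ 4 (mod 11): 63·t ≡ 4 − 58 = -54 (mod 11).
    Reduce coefficients mod 11: 8·t ≡ 1 (mod 11).
    The inverse of 8 mod 11 is 7 (since 8·7 = 56 = 5·11 + 1), so t ≡ 7·1 = 7 ≡ 7 (mod 11).
    Then x = 58 + 63·7 = 499, valid modulo lcm(63, 11) = 693: x ≡ 499 (mod 693).
Verify: 499 mod 9 = 4 ✓, 499 mod 7 = 2 ✓, 499 mod 11 = 4 ✓.

x ≡ 499 (mod 693).


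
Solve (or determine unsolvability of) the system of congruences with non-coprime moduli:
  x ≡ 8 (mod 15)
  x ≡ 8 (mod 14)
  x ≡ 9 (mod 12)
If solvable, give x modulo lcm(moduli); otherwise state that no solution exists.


Moduli 15, 14, 12 are not pairwise coprime, so CRT works modulo lcm(m_i) when all pairwise compatibility conditions hold.
Pairwise compatibility: gcd(m_i, m_j) must divide a_i - a_j for every pair.
Merge one congruence at a time:
  Start: x ≡ 8 (mod 15).
  Combine with x ≡ 8 (mod 14): gcd(15, 14) = 1; 8 - 8 = 0, which IS divisible by 1, so compatible.
    Write x = 8 + 15·t and substitute into x ≡ 8 (mod 14): 15·t ≡ 8 − 8 = 0 (mod 14).
    Reduce coefficients mod 14: 1·t ≡ 0 (mod 14).
    So t ≡ 0 (mod 14).
    Then x = 8 + 15·0 = 8, valid modulo lcm(15, 14) = 210: x ≡ 8 (mod 210).
  Combine with x ≡ 9 (mod 12): gcd(210, 12) = 6, and 9 - 8 = 1 is NOT divisible by 6.
    ⇒ system is inconsistent (no integer solution).

No solution (the system is inconsistent).


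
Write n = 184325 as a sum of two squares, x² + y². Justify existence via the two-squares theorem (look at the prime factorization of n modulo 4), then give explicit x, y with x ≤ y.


Step 1: Factor n = 184325 = 5^2 · 73 · 101.
Step 2: Check the mod-4 condition on each prime factor: 5 ≡ 1 (mod 4), exponent 2; 73 ≡ 1 (mod 4), exponent 1; 101 ≡ 1 (mod 4), exponent 1.
All primes ≡ 3 (mod 4) appear to even exponent (or don't appear), so by the two-squares theorem n IS expressible as a sum of two squares.
Step 3: Build a representation. Group n = k² · m with k = 5 and m = 73 · 101 = 7373 (a product of primes ≡ 1 (mod 4)); a representation of m scales to one of n via (k·x)² + (k·y)² = k²(x² + y²). Each prime p ≡ 1 (mod 4) is itself a sum of two squares; find a² by testing p − a² for a perfect square:
  73: 73 − 1² = 72, 73 − 2² = 69, 73 − 3² = 64 = 8² ⇒ 73 = 3² + 8².
  101: 101 − 1² = 100 = 10² ⇒ 101 = 1² + 10².
  Combine using the Brahmagupta–Fibonacci identity (a² + b²)(c² + d²) = (ac − bd)² + (ad + bc)² = (ac + bd)² + (ad − bc)²:
  73 · 101 = 7373: from (3² + 8²)(1² + 10²), take (3·1 − 8·10, 3·10 + 8·1) = (3 − 80, 30 + 8) = (-77, 38); dropping signs (only squares matter) gives (77, 38); check 77² + 38² = 5929 + 1444 = 7373 ✓.
  Scale by k = 5: (5·77, 5·38) = (385, 190).
Step 4: Order so x ≤ y and verify: 190² + 385² = 36100 + 148225 = 184325 = n. ✓

n = 184325 = 190² + 385² (one valid representation with x ≤ y).


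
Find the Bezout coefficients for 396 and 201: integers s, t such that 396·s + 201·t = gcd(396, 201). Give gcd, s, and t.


Euclidean algorithm on (396, 201) — divide until remainder is 0:
  396 = 1 · 201 + 195
  201 = 1 · 195 + 6
  195 = 32 · 6 + 3
  6 = 2 · 3 + 0
gcd(396, 201) = 3.
Track Bezout coefficients alongside the remainders: start with r₀ = 396 = a·1 + b·0 (s = 1, t = 0) and r₁ = 201 = a·0 + b·1 (s = 0, t = 1); each new remainder r_{k+1} = r_{k-1} − q_k·r_k inherits s_{k+1} = s_{k-1} − q_k·s_k, t_{k+1} = t_{k-1} − q_k·t_k, so r_k = a·s_k + b·t_k at every step:
  q = 1: r = 195, s = 1 − 1·0 = 1, t = 0 − 1·1 = -1  (check: 396·1 + 201·(-1) = 195)
  q = 1: r = 6, s = 0 − 1·1 = -1, t = 1 − 1·(-1) = 2  (check: 396·(-1) + 201·2 = 6)
  q = 32: r = 3, s = 1 − 32·(-1) = 33, t = -1 − 32·2 = -65  (check: 396·33 + 201·(-65) = 3)
The row with r = 3 (the gcd) gives the Bezout coefficients s = 33, t = -65.
Result: 396 · (33) + 201 · (-65) = 3.

gcd(396, 201) = 3; s = 33, t = -65 (check: 396·33 + 201·(-65) = 3).


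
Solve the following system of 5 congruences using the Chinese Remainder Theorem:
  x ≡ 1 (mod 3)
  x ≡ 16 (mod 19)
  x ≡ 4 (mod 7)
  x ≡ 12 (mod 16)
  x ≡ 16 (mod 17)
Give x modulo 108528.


Product of moduli M = 3 · 19 · 7 · 16 · 17 = 108528.
Merge one congruence at a time:
  Start: x ≡ 1 (mod 3).
  Combine with x ≡ 16 (mod 19); new modulus lcm = 57.
    Write x = 1 + 3·t and substitute into x ≡ 16 (mod 19): 3·t ≡ 16 − 1 = 15 (mod 19).
    The inverse of 3 mod 19 is 13 (since 3·13 = 39 = 2·19 + 1), so t ≡ 13·15 = 195 ≡ 5 (mod 19).
    Then x = 1 + 3·5 = 16, valid modulo lcm(3, 19) = 57: x ≡ 16 (mod 57).
  Combine with x ≡ 4 (mod 7); new modulus lcm = 399.
    Write x = 16 + 57·t and substitute into x ≡ 4 (mod 7): 57·t ≡ 4 − 16 = -12 (mod 7).
    Reduce coefficients mod 7: 1·t ≡ 2 (mod 7).
    So t ≡ 2 (mod 7).
    Then x = 16 + 57·2 = 130, valid modulo lcm(57, 7) = 399: x ≡ 130 (mod 399).
  Combine with x ≡ 12 (mod 16); new modulus lcm = 6384.
    Write x = 130 + 399·t and substitute into x ≡ 12 (mod 16): 399·t ≡ 12 − 130 = -118 (mod 16).
    Reduce coefficients mod 16: 15·t ≡ 10 (mod 16).
    The inverse of 15 mod 16 is 15 (since 15·15 = 225 = 14·16 + 1), so t ≡ 15·10 = 150 ≡ 6 (mod 16).
    Then x = 130 + 399·6 = 2524, valid modulo lcm(399, 16) = 6384: x ≡ 2524 (mod 6384).
  Combine with x ≡ 16 (mod 17); new modulus lcm = 108528.
    Write x = 2524 + 6384·t and substitute into x ≡ 16 (mod 17): 6384·t ≡ 16 − 2524 = -2508 (mod 17).
    Reduce coefficients mod 17: 9·t ≡ 8 (mod 17).
    The inverse of 9 mod 17 is 2 (since 9·2 = 18 = 1·17 + 1), so t ≡ 2·8 = 16 ≡ 16 (mod 17).
    Then x = 2524 + 6384·16 = 104668, valid modulo lcm(6384, 17) = 108528: x ≡ 104668 (mod 108528).
Verify against each original: 104668 mod 3 = 1, 104668 mod 19 = 16, 104668 mod 7 = 4, 104668 mod 16 = 12, 104668 mod 17 = 16.

x ≡ 104668 (mod 108528).


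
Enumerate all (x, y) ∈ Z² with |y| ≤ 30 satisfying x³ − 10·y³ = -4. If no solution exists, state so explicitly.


The equation is x³ - 10y³ = -4. For fixed y, x³ = 10·y³ − 4, so a solution requires the RHS to be a perfect cube.
Strategy: iterate y from -30 to 30, compute RHS = 10·y³ − 4, and check whether it is a (positive or negative) perfect cube.
Check small values of y:
  y = 0: RHS = -4 is not a perfect cube.
  y = 1: RHS = 6 is not a perfect cube.
  y = -1: RHS = -14 is not a perfect cube.
  y = 2: RHS = 76 is not a perfect cube.
  y = -2: RHS = -84 is not a perfect cube.
  y = 3: RHS = 266 is not a perfect cube.
  y = -3: RHS = -274 is not a perfect cube.
Continuing the search up to |y| = 30 finds no solutions either.
No (x, y) in the scanned range satisfies the equation.

No integer solutions with |y| ≤ 30.


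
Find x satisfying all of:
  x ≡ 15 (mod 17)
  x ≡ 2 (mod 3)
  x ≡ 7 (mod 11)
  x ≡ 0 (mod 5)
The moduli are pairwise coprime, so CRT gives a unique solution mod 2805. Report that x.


Product of moduli M = 17 · 3 · 11 · 5 = 2805.
Merge one congruence at a time:
  Start: x ≡ 15 (mod 17).
  Combine with x ≡ 2 (mod 3); new modulus lcm = 51.
    Write x = 15 + 17·t and substitute into x ≡ 2 (mod 3): 17·t ≡ 2 − 15 = -13 (mod 3).
    Reduce coefficients mod 3: 2·t ≡ 2 (mod 3).
    The inverse of 2 mod 3 is 2 (since 2·2 = 4 = 1·3 + 1), so t ≡ 2·2 = 4 ≡ 1 (mod 3).
    Then x = 15 + 17·1 = 32, valid modulo lcm(17, 3) = 51: x ≡ 32 (mod 51).
  Combine with x ≡ 7 (mod 11); new modulus lcm = 561.
    Write x = 32 + 51·t and substitute into x ≡ 7 (mod 11): 51·t ≡ 7 − 32 = -25 (mod 11).
    Reduce coefficients mod 11: 7·t ≡ 8 (mod 11).
    The inverse of 7 mod 11 is 8 (since 7·8 = 56 = 5·11 + 1), so t ≡ 8·8 = 64 ≡ 9 (mod 11).
    Then x = 32 + 51·9 = 491, valid modulo lcm(51, 11) = 561: x ≡ 491 (mod 561).
  Combine with x ≡ 0 (mod 5); new modulus lcm = 2805.
    Write x = 491 + 561·t and substitute into x ≡ 0 (mod 5): 561·t ≡ 0 − 491 = -491 (mod 5).
    Reduce coefficients mod 5: 1·t ≡ 4 (mod 5).
    So t ≡ 4 (mod 5).
    Then x = 491 + 561·4 = 2735, valid modulo lcm(561, 5) = 2805: x ≡ 2735 (mod 2805).
Verify against each original: 2735 mod 17 = 15, 2735 mod 3 = 2, 2735 mod 11 = 7, 2735 mod 5 = 0.

x ≡ 2735 (mod 2805).


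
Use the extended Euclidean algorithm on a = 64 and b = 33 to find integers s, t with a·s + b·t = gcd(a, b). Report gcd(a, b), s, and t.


Euclidean algorithm on (64, 33) — divide until remainder is 0:
  64 = 1 · 33 + 31
  33 = 1 · 31 + 2
  31 = 15 · 2 + 1
  2 = 2 · 1 + 0
gcd(64, 33) = 1.
Track Bezout coefficients alongside the remainders: start with r₀ = 64 = a·1 + b·0 (s = 1, t = 0) and r₁ = 33 = a·0 + b·1 (s = 0, t = 1); each new remainder r_{k+1} = r_{k-1} − q_k·r_k inherits s_{k+1} = s_{k-1} − q_k·s_k, t_{k+1} = t_{k-1} − q_k·t_k, so r_k = a·s_k + b·t_k at every step:
  q = 1: r = 31, s = 1 − 1·0 = 1, t = 0 − 1·1 = -1  (check: 64·1 + 33·(-1) = 31)
  q = 1: r = 2, s = 0 − 1·1 = -1, t = 1 − 1·(-1) = 2  (check: 64·(-1) + 33·2 = 2)
  q = 15: r = 1, s = 1 − 15·(-1) = 16, t = -1 − 15·2 = -31  (check: 64·16 + 33·(-31) = 1)
The row with r = 1 (the gcd) gives the Bezout coefficients s = 16, t = -31.
Result: 64 · (16) + 33 · (-31) = 1.

gcd(64, 33) = 1; s = 16, t = -31 (check: 64·16 + 33·(-31) = 1).


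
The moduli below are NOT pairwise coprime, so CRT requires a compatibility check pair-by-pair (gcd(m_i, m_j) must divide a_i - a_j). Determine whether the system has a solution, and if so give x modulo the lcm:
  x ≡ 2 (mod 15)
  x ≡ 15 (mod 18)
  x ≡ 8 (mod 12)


Moduli 15, 18, 12 are not pairwise coprime, so CRT works modulo lcm(m_i) when all pairwise compatibility conditions hold.
Pairwise compatibility: gcd(m_i, m_j) must divide a_i - a_j for every pair.
Merge one congruence at a time:
  Start: x ≡ 2 (mod 15).
  Combine with x ≡ 15 (mod 18): gcd(15, 18) = 3, and 15 - 2 = 13 is NOT divisible by 3.
    ⇒ system is inconsistent (no integer solution).

No solution (the system is inconsistent).


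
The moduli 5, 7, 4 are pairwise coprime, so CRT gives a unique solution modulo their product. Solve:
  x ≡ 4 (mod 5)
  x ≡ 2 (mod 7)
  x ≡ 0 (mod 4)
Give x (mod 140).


Moduli 5, 7, 4 are pairwise coprime; by CRT there is a unique solution modulo M = 5 · 7 · 4 = 140.
Solve pairwise, accumulating the modulus:
  Start with x ≡ 4 (mod 5).
  Combine with x ≡ 2 (mod 7): since gcd(5, 7) = 1, we get a unique residue mod 35.
    Write x = 4 + 5·t and substitute into x ≡ 2 (mod 7): 5·t ≡ 2 − 4 = -2 (mod 7).
    Reduce coefficients mod 7: 5·t ≡ 5 (mod 7).
    The inverse of 5 mod 7 is 3 (since 5·3 = 15 = 2·7 + 1), so t ≡ 3·5 = 15 ≡ 1 (mod 7).
    Then x = 4 + 5·1 = 9, valid modulo lcm(5, 7) = 35: x ≡ 9 (mod 35).
  Combine with x ≡ 0 (mod 4): since gcd(35, 4) = 1, we get a unique residue mod 140.
    Write x = 9 + 35·t and substitute into x ≡ 0 (mod 4): 35·t ≡ 0 − 9 = -9 (mod 4).
    Reduce coefficients mod 4: 3·t ≡ 3 (mod 4).
    The inverse of 3 mod 4 is 3 (since 3·3 = 9 = 2·4 + 1), so t ≡ 3·3 = 9 ≡ 1 (mod 4).
    Then x = 9 + 35·1 = 44, valid modulo lcm(35, 4) = 140: x ≡ 44 (mod 140).
Verify: 44 mod 5 = 4 ✓, 44 mod 7 = 2 ✓, 44 mod 4 = 0 ✓.

x ≡ 44 (mod 140).


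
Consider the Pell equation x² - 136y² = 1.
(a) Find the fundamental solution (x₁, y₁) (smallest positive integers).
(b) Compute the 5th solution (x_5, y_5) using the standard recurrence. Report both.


Step 1: Find the fundamental solution (x₁, y₁) of x² - 136y² = 1.
  Expand √136 as a continued fraction. a₀ = ⌊√136⌋ = 11; iterate m_{k+1} = d_k·a_k − m_k, d_{k+1} = (136 − m_{k+1}²)/d_k, a_{k+1} = ⌊(a₀ + m_{k+1})/d_{k+1}⌋ (starting m₀ = 0, d₀ = 1), with convergents p_k = a_k·p_{k-1} + p_{k-2}, q_k = a_k·q_{k-1} + q_{k-2} (p₋₁ = 1, q₋₁ = 0):
  k = 0: a₀ = 11; p₀/q₀ = 11/1; p₀² − 136·q₀² = 121 − 136 = -15.
  k = 1: m = 11, d = 15, a = ⌊(11 + 11)/15⌋ = 1; p/q = (1·11 + 1)/(1·1 + 0) = 12/1; p² − 136·q² = 144 − 136 = 8.
  k = 2: m = 4, d = 8, a = ⌊(11 + 4)/8⌋ = 1; p/q = (1·12 + 11)/(1·1 + 1) = 23/2; p² − 136·q² = 529 − 544 = -15.
  k = 3: m = 4, d = 15, a = ⌊(11 + 4)/15⌋ = 1; p/q = (1·23 + 12)/(1·2 + 1) = 35/3; p² − 136·q² = 1225 − 1224 = 1.
  The first convergent with p² − 136·q² = 1 gives the fundamental solution (x₁, y₁) = (35, 3).
Step 2: Apply the recurrence (x_{n+1}, y_{n+1}) = (x₁x_n + 136y₁y_n, x₁y_n + y₁x_n) repeatedly.
  From (x_1, y_1) = (35, 3): x_2 = 35·35 + 136·3·3 = 2449; y_2 = 35·3 + 3·35 = 210.
  From (x_2, y_2) = (2449, 210): x_3 = 35·2449 + 136·3·210 = 171395; y_3 = 35·210 + 3·2449 = 14697.
  From (x_3, y_3) = (171395, 14697): x_4 = 35·171395 + 136·3·14697 = 11995201; y_4 = 35·14697 + 3·171395 = 1028580.
  From (x_4, y_4) = (11995201, 1028580): x_5 = 35·11995201 + 136·3·1028580 = 839492675; y_5 = 35·1028580 + 3·11995201 = 71985903.
Step 3: Verify x_5² - 136·y_5² = 704747951378655625 - 704747951378655624 = 1 (should be 1). ✓

(x_1, y_1) = (35, 3); (x_5, y_5) = (839492675, 71985903).
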